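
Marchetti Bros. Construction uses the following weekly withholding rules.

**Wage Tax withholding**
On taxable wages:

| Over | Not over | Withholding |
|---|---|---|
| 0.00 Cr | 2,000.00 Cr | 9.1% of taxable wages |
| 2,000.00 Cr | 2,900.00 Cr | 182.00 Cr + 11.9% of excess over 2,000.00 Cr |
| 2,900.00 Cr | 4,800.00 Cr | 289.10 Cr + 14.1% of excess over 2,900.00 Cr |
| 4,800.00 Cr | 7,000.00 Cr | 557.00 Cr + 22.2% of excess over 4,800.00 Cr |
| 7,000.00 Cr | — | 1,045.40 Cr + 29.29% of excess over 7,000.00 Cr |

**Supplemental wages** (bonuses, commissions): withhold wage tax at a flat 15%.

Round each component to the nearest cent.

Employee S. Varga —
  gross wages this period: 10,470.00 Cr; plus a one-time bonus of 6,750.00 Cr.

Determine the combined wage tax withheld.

3,074.26 Cr

Wage Tax: taxable = 10,470.00 Cr
  1,045.40 Cr + 29.29% × (10,470.00 Cr − 7,000.00 Cr) = 1,045.40 Cr + 29.29% × 3,470.00 Cr = 2,061.76 Cr
Supplemental (15% flat on bonus): 15% × 6,750.00 Cr = 1,012.50 Cr
Total wage tax: 2,061.76 Cr + 1,012.50 Cr = 3,074.26 Cr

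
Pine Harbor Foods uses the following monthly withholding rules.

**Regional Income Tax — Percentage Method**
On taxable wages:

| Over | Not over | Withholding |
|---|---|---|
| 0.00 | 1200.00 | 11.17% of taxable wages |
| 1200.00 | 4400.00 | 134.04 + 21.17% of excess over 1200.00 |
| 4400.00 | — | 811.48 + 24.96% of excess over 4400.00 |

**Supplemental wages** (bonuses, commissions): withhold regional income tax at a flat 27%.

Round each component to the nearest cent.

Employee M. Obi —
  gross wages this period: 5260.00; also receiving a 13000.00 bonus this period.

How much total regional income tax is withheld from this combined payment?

4536.14

Regional Income Tax: taxable = 5260.00
  811.48 + 24.96% × (5260.00 − 4400.00) = 811.48 + 24.96% × 860.00 = 1026.14
Supplemental (27% flat on bonus): 27% × 13000.00 = 3510.00
Total regional income tax: 1026.14 + 3510.00 = 4536.14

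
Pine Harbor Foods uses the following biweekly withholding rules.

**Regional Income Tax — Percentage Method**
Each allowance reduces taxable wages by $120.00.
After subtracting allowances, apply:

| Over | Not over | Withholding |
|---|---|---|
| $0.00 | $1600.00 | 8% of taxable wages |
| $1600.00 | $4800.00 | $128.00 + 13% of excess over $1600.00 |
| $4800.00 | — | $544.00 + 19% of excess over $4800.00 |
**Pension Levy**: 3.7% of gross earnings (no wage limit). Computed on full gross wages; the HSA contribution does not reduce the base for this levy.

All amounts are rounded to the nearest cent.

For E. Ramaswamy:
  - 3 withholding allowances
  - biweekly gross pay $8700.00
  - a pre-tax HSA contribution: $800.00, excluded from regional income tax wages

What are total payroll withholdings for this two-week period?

$1386.50

Regional Income Tax: taxable = $8700.00 − $800.00 − 3×$120.00 = $7540.00
  $544.00 + 19% × ($7540.00 − $4800.00) = $544.00 + 19% × $2740.00 = $1064.60
Pension Levy: 3.7% × $8700.00 = $321.90
Total: $1064.60 + $321.90 = $1386.50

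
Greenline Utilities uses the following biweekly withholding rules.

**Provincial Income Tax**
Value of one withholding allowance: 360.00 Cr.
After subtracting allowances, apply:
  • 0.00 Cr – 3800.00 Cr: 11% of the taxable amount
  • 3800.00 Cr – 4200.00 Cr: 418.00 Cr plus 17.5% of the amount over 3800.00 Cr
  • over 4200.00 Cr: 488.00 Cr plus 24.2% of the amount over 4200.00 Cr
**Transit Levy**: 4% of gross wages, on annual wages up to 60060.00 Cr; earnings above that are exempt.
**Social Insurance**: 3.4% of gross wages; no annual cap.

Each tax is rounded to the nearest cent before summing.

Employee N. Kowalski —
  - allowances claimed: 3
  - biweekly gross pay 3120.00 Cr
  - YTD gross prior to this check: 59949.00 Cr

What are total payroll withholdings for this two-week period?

334.92 Cr

Provincial Income Tax: taxable = 3120.00 Cr − 3×360.00 Cr = 2040.00 Cr
  11% × 2040.00 Cr = 224.40 Cr
Transit Levy: cap 60060.00 Cr − YTD 59949.00 Cr = 111.00 Cr subject; 4% × 111.00 Cr = 4.44 Cr
Social Insurance: 3.4% × 3120.00 Cr = 106.08 Cr
Total: 224.40 Cr + 4.44 Cr + 106.08 Cr = 334.92 Cr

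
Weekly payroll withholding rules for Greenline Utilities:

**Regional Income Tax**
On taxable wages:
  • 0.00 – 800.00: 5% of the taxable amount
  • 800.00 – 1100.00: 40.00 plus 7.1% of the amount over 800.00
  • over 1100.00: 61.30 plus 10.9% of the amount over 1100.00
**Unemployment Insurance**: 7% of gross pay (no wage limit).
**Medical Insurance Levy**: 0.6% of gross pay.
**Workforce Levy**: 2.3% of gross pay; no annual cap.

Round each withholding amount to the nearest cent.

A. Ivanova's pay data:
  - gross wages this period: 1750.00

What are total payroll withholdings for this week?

305.40

Regional Income Tax: taxable = 1750.00
  61.30 + 10.9% × (1750.00 − 1100.00) = 61.30 + 10.9% × 650.00 = 132.15
Unemployment Insurance: 7% × 1750.00 = 122.50
Medical Insurance Levy: 0.6% × 1750.00 = 10.50
Workforce Levy: 2.3% × 1750.00 = 40.25
Total: 132.15 + 122.50 + 10.50 + 40.25 = 305.40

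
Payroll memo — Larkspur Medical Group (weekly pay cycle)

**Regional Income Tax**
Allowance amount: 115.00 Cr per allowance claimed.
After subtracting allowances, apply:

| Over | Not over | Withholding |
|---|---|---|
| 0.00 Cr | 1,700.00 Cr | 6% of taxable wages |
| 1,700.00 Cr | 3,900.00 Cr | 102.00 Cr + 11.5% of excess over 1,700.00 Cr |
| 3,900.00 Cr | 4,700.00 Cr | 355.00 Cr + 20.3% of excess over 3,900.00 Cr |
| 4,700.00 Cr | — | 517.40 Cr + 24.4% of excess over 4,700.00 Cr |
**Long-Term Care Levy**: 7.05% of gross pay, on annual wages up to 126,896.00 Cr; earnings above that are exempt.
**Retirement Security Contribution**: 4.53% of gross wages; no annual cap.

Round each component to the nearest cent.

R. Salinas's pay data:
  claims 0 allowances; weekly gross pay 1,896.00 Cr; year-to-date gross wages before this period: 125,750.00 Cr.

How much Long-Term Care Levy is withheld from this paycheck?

80.79 Cr

Long-Term Care Levy: cap 126,896.00 Cr − YTD 125,750.00 Cr = 1,146.00 Cr subject; 7.05% × 1,146.00 Cr = 80.79 Cr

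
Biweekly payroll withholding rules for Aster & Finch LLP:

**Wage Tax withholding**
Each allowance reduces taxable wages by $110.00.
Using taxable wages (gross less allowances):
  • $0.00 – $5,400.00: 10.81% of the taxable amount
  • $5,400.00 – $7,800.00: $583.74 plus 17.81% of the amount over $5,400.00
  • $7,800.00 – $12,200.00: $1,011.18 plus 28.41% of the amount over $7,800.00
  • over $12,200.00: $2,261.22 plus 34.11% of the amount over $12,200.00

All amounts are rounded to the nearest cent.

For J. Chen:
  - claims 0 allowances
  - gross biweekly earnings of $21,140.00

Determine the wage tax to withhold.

Wage Tax: taxable = $21,140.00
  $2,261.22 + 34.11% × ($21,140.00 − $12,200.00) = $2,261.22 + 34.11% × $8,940.00 = $5,310.65

$5,310.65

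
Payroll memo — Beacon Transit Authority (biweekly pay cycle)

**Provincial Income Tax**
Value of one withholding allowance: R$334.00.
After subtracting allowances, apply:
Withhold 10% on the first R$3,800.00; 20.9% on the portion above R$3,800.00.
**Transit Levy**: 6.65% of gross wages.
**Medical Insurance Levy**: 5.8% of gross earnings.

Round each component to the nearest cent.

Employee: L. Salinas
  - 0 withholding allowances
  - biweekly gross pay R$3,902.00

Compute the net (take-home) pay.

R$3,014.88

Provincial Income Tax: taxable = R$3,902.00
  R$380.00 + 20.9% × (R$3,902.00 − R$3,800.00) = R$380.00 + 20.9% × R$102.00 = R$401.32
Transit Levy: 6.65% × R$3,902.00 = R$259.48
Medical Insurance Levy: 5.8% × R$3,902.00 = R$226.32
Total withheld: R$401.32 + R$259.48 + R$226.32 = R$887.12
Net pay: R$3,902.00 − R$887.12 = R$3,014.88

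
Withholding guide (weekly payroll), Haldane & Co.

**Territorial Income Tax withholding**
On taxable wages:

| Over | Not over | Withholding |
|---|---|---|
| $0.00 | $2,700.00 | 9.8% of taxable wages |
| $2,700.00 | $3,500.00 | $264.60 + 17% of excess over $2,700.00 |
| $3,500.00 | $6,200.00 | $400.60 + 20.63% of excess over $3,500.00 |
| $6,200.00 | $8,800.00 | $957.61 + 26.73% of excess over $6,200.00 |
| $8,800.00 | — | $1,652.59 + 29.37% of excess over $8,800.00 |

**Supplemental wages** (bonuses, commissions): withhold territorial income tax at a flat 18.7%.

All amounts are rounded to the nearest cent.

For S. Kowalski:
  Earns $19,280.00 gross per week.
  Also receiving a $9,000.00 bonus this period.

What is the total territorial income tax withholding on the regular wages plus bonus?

Territorial Income Tax: taxable = $19,280.00
  $1,652.59 + 29.37% × ($19,280.00 − $8,800.00) = $1,652.59 + 29.37% × $10,480.00 = $4,730.57
Supplemental (18.7% flat on bonus): 18.7% × $9,000.00 = $1,683.00
Total territorial income tax: $4,730.57 + $1,683.00 = $6,413.57

$6,413.57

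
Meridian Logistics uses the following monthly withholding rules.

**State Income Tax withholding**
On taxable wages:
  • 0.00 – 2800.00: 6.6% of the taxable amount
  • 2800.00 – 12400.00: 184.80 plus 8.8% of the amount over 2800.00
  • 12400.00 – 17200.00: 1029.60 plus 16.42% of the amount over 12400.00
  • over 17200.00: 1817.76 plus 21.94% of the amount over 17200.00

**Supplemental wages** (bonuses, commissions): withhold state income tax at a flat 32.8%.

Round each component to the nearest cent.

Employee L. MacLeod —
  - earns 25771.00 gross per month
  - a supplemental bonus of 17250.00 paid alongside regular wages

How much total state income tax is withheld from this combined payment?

State Income Tax: taxable = 25771.00
  1817.76 + 21.94% × (25771.00 − 17200.00) = 1817.76 + 21.94% × 8571.00 = 3698.24
Supplemental (32.8% flat on bonus): 32.8% × 17250.00 = 5658.00
Total state income tax: 3698.24 + 5658.00 = 9356.24

9356.24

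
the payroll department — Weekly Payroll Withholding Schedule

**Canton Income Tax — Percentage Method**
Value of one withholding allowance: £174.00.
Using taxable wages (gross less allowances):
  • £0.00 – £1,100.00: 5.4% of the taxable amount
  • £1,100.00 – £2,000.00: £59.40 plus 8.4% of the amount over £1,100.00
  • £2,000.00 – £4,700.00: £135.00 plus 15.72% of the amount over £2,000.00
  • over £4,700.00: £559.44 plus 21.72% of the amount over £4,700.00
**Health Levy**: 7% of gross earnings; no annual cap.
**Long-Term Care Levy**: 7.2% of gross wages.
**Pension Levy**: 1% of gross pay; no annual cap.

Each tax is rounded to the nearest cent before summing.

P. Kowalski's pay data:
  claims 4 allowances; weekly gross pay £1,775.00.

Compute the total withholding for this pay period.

£328.07

Canton Income Tax: taxable = £1,775.00 − 4×£174.00 = £1,079.00
  5.4% × £1,079.00 = £58.27
Health Levy: 7% × £1,775.00 = £124.25
Long-Term Care Levy: 7.2% × £1,775.00 = £127.80
Pension Levy: 1% × £1,775.00 = £17.75
Total: £58.27 + £124.25 + £127.80 + £17.75 = £328.07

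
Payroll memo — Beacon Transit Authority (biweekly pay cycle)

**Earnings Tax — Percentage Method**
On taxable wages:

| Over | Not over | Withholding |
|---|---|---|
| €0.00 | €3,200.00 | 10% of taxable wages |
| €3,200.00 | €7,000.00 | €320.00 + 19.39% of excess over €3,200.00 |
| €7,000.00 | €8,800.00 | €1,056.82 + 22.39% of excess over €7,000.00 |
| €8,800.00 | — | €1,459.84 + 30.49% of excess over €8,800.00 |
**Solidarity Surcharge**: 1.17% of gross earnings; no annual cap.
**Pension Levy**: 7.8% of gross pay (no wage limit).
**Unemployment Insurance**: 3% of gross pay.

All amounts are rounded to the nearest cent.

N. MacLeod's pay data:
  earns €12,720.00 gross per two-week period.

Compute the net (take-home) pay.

€8,542.37

Earnings Tax: taxable = €12,720.00
  €1,459.84 + 30.49% × (€12,720.00 − €8,800.00) = €1,459.84 + 30.49% × €3,920.00 = €2,655.05
Solidarity Surcharge: 1.17% × €12,720.00 = €148.82
Pension Levy: 7.8% × €12,720.00 = €992.16
Unemployment Insurance: 3% × €12,720.00 = €381.60
Total withheld: €2,655.05 + €148.82 + €992.16 + €381.60 = €4,177.63
Net pay: €12,720.00 − €4,177.63 = €8,542.37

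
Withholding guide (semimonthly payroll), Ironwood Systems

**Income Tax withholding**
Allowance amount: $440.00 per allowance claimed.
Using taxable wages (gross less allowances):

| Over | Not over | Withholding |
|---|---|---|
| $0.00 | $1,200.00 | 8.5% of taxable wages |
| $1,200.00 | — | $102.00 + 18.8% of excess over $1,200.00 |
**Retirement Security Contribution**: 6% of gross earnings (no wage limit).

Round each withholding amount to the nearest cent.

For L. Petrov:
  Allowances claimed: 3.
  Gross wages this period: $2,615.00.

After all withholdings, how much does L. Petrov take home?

$2,338.24

Income Tax: taxable = $2,615.00 − 3×$440.00 = $1,295.00
  $102.00 + 18.8% × ($1,295.00 − $1,200.00) = $102.00 + 18.8% × $95.00 = $119.86
Retirement Security Contribution: 6% × $2,615.00 = $156.90
Total withheld: $119.86 + $156.90 = $276.76
Net pay: $2,615.00 − $276.76 = $2,338.24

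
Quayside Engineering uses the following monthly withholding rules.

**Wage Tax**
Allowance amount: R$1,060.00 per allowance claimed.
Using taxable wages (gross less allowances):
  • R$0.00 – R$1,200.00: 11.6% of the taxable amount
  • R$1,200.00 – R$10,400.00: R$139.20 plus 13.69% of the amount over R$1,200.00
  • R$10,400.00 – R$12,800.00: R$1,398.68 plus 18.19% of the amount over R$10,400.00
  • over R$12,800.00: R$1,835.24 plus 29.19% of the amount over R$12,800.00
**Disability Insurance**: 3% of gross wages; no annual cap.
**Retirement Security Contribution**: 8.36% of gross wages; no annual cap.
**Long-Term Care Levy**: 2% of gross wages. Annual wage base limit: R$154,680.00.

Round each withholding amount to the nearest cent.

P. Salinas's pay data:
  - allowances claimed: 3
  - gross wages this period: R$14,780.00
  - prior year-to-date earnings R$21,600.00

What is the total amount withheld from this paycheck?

Wage Tax: taxable = R$14,780.00 − 3×R$1,060.00 = R$11,600.00
  R$1,398.68 + 18.19% × (R$11,600.00 − R$10,400.00) = R$1,398.68 + 18.19% × R$1,200.00 = R$1,616.96
Disability Insurance: 3% × R$14,780.00 = R$443.40
Retirement Security Contribution: 8.36% × R$14,780.00 = R$1,235.61
Long-Term Care Levy: 2% × R$14,780.00 = R$295.60
Total: R$1,616.96 + R$443.40 + R$1,235.61 + R$295.60 = R$3,591.57

R$3,591.57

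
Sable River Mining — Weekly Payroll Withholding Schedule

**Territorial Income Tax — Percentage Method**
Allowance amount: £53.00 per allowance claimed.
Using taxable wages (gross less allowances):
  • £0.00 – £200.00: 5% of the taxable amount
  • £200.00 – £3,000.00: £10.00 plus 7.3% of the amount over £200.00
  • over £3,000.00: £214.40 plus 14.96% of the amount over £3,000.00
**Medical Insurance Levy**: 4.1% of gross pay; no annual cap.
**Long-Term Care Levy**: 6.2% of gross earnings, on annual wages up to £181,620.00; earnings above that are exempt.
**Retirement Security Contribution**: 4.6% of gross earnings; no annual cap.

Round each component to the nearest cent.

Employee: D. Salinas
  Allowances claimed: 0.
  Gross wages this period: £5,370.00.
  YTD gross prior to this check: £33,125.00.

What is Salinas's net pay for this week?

Territorial Income Tax: taxable = £5,370.00
  £214.40 + 14.96% × (£5,370.00 − £3,000.00) = £214.40 + 14.96% × £2,370.00 = £568.95
Medical Insurance Levy: 4.1% × £5,370.00 = £220.17
Long-Term Care Levy: 6.2% × £5,370.00 = £332.94
Retirement Security Contribution: 4.6% × £5,370.00 = £247.02
Total withheld: £568.95 + £220.17 + £332.94 + £247.02 = £1,369.08
Net pay: £5,370.00 − £1,369.08 = £4,000.92

£4,000.92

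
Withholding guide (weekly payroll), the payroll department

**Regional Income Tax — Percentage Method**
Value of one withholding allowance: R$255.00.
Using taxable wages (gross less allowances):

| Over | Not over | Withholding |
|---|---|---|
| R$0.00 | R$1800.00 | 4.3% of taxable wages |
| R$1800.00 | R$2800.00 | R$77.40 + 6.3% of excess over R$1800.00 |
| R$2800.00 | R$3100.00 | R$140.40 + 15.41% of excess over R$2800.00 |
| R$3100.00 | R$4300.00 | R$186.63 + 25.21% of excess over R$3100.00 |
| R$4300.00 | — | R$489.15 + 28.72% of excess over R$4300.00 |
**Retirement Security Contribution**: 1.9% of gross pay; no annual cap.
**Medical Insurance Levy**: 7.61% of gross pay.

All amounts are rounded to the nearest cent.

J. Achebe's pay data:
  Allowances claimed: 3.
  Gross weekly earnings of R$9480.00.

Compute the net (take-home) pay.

Regional Income Tax: taxable = R$9480.00 − 3×R$255.00 = R$8715.00
  R$489.15 + 28.72% × (R$8715.00 − R$4300.00) = R$489.15 + 28.72% × R$4415.00 = R$1757.14
Retirement Security Contribution: 1.9% × R$9480.00 = R$180.12
Medical Insurance Levy: 7.61% × R$9480.00 = R$721.43
Total withheld: R$1757.14 + R$180.12 + R$721.43 = R$2658.69
Net pay: R$9480.00 − R$2658.69 = R$6821.31

R$6821.31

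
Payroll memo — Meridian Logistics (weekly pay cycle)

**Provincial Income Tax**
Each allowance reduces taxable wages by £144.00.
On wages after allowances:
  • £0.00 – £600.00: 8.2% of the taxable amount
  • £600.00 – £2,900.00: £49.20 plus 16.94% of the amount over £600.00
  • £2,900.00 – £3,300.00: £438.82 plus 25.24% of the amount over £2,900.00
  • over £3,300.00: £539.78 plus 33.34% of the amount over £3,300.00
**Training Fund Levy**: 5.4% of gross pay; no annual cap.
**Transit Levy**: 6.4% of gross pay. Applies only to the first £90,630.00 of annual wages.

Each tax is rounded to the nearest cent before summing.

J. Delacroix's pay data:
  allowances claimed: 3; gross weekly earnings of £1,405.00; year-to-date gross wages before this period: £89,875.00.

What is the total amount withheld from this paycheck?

Provincial Income Tax: taxable = £1,405.00 − 3×£144.00 = £973.00
  £49.20 + 16.94% × (£973.00 − £600.00) = £49.20 + 16.94% × £373.00 = £112.39
Training Fund Levy: 5.4% × £1,405.00 = £75.87
Transit Levy: cap £90,630.00 − YTD £89,875.00 = £755.00 subject; 6.4% × £755.00 = £48.32
Total: £112.39 + £75.87 + £48.32 = £236.58

£236.58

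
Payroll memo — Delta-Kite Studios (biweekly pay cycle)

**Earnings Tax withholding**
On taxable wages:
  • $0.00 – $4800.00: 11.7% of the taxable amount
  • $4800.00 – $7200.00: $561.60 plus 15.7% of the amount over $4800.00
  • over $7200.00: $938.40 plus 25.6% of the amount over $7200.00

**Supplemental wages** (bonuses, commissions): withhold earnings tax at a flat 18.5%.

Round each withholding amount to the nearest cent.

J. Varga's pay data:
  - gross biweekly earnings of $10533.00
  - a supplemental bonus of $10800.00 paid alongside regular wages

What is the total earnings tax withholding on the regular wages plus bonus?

Earnings Tax: taxable = $10533.00
  $938.40 + 25.6% × ($10533.00 − $7200.00) = $938.40 + 25.6% × $3333.00 = $1791.65
Supplemental (18.5% flat on bonus): 18.5% × $10800.00 = $1998.00
Total earnings tax: $1791.65 + $1998.00 = $3789.65

$3789.65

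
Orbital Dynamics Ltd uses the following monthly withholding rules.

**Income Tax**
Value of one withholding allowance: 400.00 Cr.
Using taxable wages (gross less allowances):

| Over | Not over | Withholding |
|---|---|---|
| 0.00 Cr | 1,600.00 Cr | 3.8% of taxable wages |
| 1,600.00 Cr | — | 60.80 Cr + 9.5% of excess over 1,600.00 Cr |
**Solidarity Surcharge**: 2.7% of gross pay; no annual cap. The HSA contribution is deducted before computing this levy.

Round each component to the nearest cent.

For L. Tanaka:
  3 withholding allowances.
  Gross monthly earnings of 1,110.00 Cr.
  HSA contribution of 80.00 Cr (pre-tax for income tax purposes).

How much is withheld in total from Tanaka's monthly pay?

Income Tax: taxable = 1,110.00 Cr − 80.00 Cr − 3×400.00 Cr = -170.00 Cr
  Taxable ≤ 0 → 0.00 Cr
Solidarity Surcharge: 2.7% × 1,030.00 Cr = 27.81 Cr
Total: 0.00 Cr + 27.81 Cr = 27.81 Cr

27.81 Cr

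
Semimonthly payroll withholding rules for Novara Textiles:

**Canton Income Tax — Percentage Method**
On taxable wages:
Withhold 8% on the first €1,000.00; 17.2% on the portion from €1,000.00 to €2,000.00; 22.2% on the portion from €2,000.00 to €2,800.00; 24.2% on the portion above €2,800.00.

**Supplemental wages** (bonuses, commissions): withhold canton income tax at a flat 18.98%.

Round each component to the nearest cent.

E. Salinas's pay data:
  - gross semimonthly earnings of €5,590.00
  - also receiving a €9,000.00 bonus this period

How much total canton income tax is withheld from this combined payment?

Canton Income Tax: taxable = €5,590.00
  €429.60 + 24.2% × (€5,590.00 − €2,800.00) = €429.60 + 24.2% × €2,790.00 = €1,104.78
Supplemental (18.98% flat on bonus): 18.98% × €9,000.00 = €1,708.20
Total canton income tax: €1,104.78 + €1,708.20 = €2,812.98

€2,812.98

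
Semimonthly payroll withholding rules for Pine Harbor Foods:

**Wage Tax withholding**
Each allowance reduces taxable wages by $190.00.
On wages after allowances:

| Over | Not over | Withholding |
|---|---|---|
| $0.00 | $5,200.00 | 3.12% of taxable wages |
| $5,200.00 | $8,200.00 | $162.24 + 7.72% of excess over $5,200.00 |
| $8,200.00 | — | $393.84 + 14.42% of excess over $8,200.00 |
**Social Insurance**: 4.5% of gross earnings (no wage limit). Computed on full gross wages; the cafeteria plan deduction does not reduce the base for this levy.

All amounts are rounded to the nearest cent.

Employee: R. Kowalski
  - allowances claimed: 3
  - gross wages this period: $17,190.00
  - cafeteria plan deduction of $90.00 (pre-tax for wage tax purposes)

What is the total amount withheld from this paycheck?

Wage Tax: taxable = $17,190.00 − $90.00 − 3×$190.00 = $16,530.00
  $393.84 + 14.42% × ($16,530.00 − $8,200.00) = $393.84 + 14.42% × $8,330.00 = $1,595.03
Social Insurance: 4.5% × $17,190.00 = $773.55
Total: $1,595.03 + $773.55 = $2,368.58

$2,368.58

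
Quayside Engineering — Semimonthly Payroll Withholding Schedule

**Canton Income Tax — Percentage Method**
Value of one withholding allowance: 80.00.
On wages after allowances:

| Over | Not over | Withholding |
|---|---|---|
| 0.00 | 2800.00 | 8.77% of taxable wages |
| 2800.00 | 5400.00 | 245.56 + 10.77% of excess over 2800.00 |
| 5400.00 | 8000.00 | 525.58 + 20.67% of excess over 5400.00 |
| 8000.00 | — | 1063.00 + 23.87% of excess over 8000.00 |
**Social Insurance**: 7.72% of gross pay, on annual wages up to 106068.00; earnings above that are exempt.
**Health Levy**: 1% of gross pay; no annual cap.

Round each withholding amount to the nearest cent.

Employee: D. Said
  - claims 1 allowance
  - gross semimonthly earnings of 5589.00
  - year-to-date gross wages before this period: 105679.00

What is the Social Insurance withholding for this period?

30.03

Social Insurance: cap 106068.00 − YTD 105679.00 = 389.00 subject; 7.72% × 389.00 = 30.03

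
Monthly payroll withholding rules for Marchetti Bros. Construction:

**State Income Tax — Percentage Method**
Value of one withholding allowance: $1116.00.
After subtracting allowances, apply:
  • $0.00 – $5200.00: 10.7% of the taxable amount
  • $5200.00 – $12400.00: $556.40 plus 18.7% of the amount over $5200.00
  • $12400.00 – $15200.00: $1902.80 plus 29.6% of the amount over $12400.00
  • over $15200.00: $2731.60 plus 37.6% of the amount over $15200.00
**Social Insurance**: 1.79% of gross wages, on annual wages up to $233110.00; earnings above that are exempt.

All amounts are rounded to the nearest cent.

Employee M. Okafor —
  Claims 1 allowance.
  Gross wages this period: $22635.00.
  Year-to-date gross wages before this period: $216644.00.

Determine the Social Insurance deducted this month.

$294.74

Social Insurance: cap $233110.00 − YTD $216644.00 = $16466.00 subject; 1.79% × $16466.00 = $294.74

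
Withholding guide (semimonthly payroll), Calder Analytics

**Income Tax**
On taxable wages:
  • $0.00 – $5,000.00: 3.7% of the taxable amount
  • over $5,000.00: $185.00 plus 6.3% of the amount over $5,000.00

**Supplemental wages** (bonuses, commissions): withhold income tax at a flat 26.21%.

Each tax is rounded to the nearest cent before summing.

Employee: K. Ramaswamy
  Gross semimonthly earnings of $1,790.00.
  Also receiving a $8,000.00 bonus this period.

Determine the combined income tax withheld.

Income Tax: taxable = $1,790.00
  3.7% × $1,790.00 = $66.23
Supplemental (26.21% flat on bonus): 26.21% × $8,000.00 = $2,096.80
Total income tax: $66.23 + $2,096.80 = $2,163.03

$2,163.03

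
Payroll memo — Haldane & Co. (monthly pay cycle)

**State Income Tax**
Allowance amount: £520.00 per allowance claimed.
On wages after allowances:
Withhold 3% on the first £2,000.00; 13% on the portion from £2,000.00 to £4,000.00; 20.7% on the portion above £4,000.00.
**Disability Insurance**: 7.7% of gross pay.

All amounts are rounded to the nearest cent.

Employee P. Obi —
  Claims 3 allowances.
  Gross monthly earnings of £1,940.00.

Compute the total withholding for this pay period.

£160.78

State Income Tax: taxable = £1,940.00 − 3×£520.00 = £380.00
  3% × £380.00 = £11.40
Disability Insurance: 7.7% × £1,940.00 = £149.38
Total: £11.40 + £149.38 = £160.78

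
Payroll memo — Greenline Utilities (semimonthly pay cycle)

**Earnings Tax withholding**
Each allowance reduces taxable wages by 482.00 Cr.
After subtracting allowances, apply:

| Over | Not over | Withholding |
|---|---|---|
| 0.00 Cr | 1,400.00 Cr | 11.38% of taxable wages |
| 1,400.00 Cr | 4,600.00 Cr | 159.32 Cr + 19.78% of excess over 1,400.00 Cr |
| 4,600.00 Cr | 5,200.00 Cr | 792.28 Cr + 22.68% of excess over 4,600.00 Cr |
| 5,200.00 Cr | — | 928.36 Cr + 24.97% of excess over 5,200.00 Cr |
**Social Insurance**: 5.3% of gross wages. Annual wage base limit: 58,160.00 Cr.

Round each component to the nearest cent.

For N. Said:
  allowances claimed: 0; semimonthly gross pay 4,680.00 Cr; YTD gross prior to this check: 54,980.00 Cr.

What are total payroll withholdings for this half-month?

Earnings Tax: taxable = 4,680.00 Cr
  792.28 Cr + 22.68% × (4,680.00 Cr − 4,600.00 Cr) = 792.28 Cr + 22.68% × 80.00 Cr = 810.42 Cr
Social Insurance: cap 58,160.00 Cr − YTD 54,980.00 Cr = 3,180.00 Cr subject; 5.3% × 3,180.00 Cr = 168.54 Cr
Total: 810.42 Cr + 168.54 Cr = 978.96 Cr

978.96 Cr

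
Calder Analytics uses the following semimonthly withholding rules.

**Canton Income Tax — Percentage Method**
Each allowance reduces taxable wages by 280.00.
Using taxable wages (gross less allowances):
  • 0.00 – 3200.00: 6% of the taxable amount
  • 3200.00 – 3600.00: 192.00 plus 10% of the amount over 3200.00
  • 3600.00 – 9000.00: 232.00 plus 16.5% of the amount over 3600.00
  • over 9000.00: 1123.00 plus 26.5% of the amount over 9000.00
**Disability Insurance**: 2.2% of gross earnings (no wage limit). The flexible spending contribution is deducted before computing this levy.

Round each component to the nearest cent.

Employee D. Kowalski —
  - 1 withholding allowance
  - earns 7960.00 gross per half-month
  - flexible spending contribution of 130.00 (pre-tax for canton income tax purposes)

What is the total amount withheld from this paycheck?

1056.01

Canton Income Tax: taxable = 7960.00 − 130.00 − 1×280.00 = 7550.00
  232.00 + 16.5% × (7550.00 − 3600.00) = 232.00 + 16.5% × 3950.00 = 883.75
Disability Insurance: 2.2% × 7830.00 = 172.26
Total: 883.75 + 172.26 = 1056.01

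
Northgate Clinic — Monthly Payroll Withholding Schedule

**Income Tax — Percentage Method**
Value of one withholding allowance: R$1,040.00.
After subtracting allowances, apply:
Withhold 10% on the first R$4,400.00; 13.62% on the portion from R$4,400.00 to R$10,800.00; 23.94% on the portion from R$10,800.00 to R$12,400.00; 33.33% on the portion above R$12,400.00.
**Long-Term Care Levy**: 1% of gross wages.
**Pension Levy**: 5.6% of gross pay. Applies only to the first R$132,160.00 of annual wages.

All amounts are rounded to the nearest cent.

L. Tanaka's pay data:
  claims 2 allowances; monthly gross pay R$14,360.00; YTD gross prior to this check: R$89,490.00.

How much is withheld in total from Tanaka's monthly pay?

R$2,613.75

Income Tax: taxable = R$14,360.00 − 2×R$1,040.00 = R$12,280.00
  R$1,311.68 + 23.94% × (R$12,280.00 − R$10,800.00) = R$1,311.68 + 23.94% × R$1,480.00 = R$1,665.99
Long-Term Care Levy: 1% × R$14,360.00 = R$143.60
Pension Levy: 5.6% × R$14,360.00 = R$804.16
Total: R$1,665.99 + R$143.60 + R$804.16 = R$2,613.75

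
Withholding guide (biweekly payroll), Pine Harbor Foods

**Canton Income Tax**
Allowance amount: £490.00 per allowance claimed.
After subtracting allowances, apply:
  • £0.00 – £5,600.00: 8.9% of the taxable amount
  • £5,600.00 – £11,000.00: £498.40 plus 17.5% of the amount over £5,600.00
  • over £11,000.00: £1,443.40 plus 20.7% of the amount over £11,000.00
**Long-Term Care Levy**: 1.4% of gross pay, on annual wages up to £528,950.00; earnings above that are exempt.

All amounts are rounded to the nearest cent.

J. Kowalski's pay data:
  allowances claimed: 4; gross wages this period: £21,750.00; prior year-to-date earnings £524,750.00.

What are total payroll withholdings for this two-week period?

Canton Income Tax: taxable = £21,750.00 − 4×£490.00 = £19,790.00
  £1,443.40 + 20.7% × (£19,790.00 − £11,000.00) = £1,443.40 + 20.7% × £8,790.00 = £3,262.93
Long-Term Care Levy: cap £528,950.00 − YTD £524,750.00 = £4,200.00 subject; 1.4% × £4,200.00 = £58.80
Total: £3,262.93 + £58.80 = £3,321.73

£3,321.73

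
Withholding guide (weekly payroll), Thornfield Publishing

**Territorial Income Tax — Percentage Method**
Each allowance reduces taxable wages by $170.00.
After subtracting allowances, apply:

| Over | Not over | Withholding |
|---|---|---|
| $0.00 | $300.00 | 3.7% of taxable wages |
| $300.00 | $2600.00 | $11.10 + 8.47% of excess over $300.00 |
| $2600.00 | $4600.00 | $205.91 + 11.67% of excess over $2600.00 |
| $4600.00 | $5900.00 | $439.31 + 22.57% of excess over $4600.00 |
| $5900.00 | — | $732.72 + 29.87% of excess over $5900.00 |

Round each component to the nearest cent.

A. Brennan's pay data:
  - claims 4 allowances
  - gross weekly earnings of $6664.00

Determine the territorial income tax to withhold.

$757.81

Territorial Income Tax: taxable = $6664.00 − 4×$170.00 = $5984.00
  $732.72 + 29.87% × ($5984.00 − $5900.00) = $732.72 + 29.87% × $84.00 = $757.81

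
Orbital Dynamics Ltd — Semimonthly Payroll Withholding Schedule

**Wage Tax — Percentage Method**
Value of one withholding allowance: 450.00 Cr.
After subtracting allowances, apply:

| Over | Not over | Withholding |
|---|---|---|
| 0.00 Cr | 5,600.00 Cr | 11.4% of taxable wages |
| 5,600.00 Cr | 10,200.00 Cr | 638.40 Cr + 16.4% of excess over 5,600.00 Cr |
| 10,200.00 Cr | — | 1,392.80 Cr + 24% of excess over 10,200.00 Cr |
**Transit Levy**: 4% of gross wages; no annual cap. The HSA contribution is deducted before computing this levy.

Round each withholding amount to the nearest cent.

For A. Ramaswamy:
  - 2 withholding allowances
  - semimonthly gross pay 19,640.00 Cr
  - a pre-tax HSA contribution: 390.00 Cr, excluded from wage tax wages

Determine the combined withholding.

4,118.80 Cr

Wage Tax: taxable = 19,640.00 Cr − 390.00 Cr − 2×450.00 Cr = 18,350.00 Cr
  1,392.80 Cr + 24% × (18,350.00 Cr − 10,200.00 Cr) = 1,392.80 Cr + 24% × 8,150.00 Cr = 3,348.80 Cr
Transit Levy: 4% × 19,250.00 Cr = 770.00 Cr
Total: 3,348.80 Cr + 770.00 Cr = 4,118.80 Cr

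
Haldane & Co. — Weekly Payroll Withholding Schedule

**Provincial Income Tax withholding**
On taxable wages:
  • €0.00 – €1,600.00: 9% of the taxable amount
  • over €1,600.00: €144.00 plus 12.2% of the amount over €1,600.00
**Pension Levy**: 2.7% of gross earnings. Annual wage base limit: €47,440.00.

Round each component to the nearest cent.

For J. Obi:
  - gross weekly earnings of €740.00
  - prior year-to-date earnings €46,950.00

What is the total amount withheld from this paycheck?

€79.83

Provincial Income Tax: taxable = €740.00
  9% × €740.00 = €66.60
Pension Levy: cap €47,440.00 − YTD €46,950.00 = €490.00 subject; 2.7% × €490.00 = €13.23
Total: €66.60 + €13.23 = €79.83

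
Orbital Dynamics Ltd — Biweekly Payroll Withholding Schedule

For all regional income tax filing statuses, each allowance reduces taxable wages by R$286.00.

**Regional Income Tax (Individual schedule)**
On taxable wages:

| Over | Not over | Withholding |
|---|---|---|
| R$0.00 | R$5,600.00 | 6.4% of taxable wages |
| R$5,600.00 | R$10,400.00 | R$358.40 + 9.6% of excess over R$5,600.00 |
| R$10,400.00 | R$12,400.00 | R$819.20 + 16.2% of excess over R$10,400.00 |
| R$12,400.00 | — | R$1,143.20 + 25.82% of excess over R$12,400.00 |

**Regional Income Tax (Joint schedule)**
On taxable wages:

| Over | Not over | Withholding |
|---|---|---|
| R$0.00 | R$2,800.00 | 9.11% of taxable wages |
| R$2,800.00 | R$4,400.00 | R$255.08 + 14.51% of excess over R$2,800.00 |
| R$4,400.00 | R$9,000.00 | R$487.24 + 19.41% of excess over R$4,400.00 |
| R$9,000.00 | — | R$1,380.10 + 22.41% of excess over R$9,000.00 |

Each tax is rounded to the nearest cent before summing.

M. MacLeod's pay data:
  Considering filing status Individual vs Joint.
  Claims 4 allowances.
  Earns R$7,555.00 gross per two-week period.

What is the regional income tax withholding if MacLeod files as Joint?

Regional Income Tax (Joint): taxable = R$7,555.00 − 4×R$286.00 = R$6,411.00
  R$487.24 + 19.41% × (R$6,411.00 − R$4,400.00) = R$487.24 + 19.41% × R$2,011.00 = R$877.58

R$877.58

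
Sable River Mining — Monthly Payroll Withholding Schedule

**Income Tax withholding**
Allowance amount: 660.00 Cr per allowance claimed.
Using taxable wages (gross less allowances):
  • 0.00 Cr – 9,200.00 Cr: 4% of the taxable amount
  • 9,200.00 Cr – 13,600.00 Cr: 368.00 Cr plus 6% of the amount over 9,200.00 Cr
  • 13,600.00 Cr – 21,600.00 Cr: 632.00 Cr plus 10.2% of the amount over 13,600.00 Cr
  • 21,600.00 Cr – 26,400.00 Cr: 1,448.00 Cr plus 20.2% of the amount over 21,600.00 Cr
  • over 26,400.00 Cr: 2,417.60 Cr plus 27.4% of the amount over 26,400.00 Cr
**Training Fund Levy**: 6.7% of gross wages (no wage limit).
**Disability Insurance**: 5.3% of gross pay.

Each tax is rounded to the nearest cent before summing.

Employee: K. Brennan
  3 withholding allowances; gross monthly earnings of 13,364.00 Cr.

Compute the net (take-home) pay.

Income Tax: taxable = 13,364.00 Cr − 3×660.00 Cr = 11,384.00 Cr
  368.00 Cr + 6% × (11,384.00 Cr − 9,200.00 Cr) = 368.00 Cr + 6% × 2,184.00 Cr = 499.04 Cr
Training Fund Levy: 6.7% × 13,364.00 Cr = 895.39 Cr
Disability Insurance: 5.3% × 13,364.00 Cr = 708.29 Cr
Total withheld: 499.04 Cr + 895.39 Cr + 708.29 Cr = 2,102.72 Cr
Net pay: 13,364.00 Cr − 2,102.72 Cr = 11,261.28 Cr

11,261.28 Cr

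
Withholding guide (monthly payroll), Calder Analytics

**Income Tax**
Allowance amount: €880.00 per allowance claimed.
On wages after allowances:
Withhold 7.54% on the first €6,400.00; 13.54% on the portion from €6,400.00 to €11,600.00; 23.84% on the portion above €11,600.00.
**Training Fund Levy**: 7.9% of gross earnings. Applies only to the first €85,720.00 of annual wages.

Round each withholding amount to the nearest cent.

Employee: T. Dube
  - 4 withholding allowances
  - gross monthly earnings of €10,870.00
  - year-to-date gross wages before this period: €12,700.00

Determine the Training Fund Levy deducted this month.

€858.73

Training Fund Levy: 7.9% × €10,870.00 = €858.73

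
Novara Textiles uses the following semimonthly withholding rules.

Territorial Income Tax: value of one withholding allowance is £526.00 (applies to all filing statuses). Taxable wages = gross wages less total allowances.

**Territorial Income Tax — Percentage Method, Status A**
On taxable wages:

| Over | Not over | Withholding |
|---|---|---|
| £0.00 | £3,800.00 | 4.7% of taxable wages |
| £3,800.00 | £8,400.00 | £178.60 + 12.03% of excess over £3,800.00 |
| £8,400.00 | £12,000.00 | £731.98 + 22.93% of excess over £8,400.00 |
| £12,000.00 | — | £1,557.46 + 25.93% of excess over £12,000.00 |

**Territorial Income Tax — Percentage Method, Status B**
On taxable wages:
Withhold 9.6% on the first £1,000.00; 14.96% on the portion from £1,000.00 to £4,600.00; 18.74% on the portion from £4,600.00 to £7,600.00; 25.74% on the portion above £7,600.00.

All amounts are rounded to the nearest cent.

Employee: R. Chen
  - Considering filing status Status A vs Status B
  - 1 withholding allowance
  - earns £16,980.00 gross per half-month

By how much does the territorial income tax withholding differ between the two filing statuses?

Territorial Income Tax (Status A): taxable = £16,980.00 − 1×£526.00 = £16,454.00
  £1,557.46 + 25.93% × (£16,454.00 − £12,000.00) = £1,557.46 + 25.93% × £4,454.00 = £2,712.38
Territorial Income Tax (Status B): taxable = £16,980.00 − 1×£526.00 = £16,454.00
  £1,196.76 + 25.74% × (£16,454.00 − £7,600.00) = £1,196.76 + 25.74% × £8,854.00 = £3,475.78
Difference: |£2,712.38 − £3,475.78| = £763.40 (higher under Status B)

£763.40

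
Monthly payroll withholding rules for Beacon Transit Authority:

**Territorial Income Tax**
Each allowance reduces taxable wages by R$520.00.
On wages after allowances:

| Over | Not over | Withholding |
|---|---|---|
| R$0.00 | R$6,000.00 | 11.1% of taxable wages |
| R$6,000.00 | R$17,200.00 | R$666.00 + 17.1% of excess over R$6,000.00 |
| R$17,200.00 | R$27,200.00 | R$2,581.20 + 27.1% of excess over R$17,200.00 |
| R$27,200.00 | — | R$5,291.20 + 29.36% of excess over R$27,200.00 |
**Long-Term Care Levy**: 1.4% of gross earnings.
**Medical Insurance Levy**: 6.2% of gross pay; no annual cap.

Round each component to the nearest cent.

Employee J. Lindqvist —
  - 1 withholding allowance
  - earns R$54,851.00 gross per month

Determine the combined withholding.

Territorial Income Tax: taxable = R$54,851.00 − 1×R$520.00 = R$54,331.00
  R$5,291.20 + 29.36% × (R$54,331.00 − R$27,200.00) = R$5,291.20 + 29.36% × R$27,131.00 = R$13,256.86
Long-Term Care Levy: 1.4% × R$54,851.00 = R$767.91
Medical Insurance Levy: 6.2% × R$54,851.00 = R$3,400.76
Total: R$13,256.86 + R$767.91 + R$3,400.76 = R$17,425.53

R$17,425.53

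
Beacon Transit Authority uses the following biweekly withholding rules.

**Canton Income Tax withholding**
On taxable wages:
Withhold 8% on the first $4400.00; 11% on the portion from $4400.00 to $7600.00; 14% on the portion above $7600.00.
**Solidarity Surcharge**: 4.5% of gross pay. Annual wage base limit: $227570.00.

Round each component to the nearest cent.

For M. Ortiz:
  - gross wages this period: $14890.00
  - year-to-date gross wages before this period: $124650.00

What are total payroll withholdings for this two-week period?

$2394.65

Canton Income Tax: taxable = $14890.00
  $704.00 + 14% × ($14890.00 − $7600.00) = $704.00 + 14% × $7290.00 = $1724.60
Solidarity Surcharge: 4.5% × $14890.00 = $670.05
Total: $1724.60 + $670.05 = $2394.65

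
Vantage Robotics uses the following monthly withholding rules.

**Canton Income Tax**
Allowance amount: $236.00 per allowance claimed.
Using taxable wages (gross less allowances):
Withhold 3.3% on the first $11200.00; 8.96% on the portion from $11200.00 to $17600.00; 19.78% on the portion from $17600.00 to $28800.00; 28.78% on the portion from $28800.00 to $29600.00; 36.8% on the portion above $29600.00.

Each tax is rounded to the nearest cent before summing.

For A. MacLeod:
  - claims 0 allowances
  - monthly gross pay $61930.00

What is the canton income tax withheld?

Canton Income Tax: taxable = $61930.00
  $3388.64 + 36.8% × ($61930.00 − $29600.00) = $3388.64 + 36.8% × $32330.00 = $15286.08

$15286.08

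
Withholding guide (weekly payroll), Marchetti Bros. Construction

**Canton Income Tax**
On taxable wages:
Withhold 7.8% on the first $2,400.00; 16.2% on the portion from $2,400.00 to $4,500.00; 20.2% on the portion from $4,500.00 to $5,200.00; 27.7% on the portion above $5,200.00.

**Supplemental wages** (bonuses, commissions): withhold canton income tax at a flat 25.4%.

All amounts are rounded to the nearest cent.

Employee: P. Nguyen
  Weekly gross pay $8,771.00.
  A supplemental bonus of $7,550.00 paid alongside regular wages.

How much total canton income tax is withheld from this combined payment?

$3,575.67

Canton Income Tax: taxable = $8,771.00
  $668.80 + 27.7% × ($8,771.00 − $5,200.00) = $668.80 + 27.7% × $3,571.00 = $1,657.97
Supplemental (25.4% flat on bonus): 25.4% × $7,550.00 = $1,917.70
Total canton income tax: $1,657.97 + $1,917.70 = $3,575.67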